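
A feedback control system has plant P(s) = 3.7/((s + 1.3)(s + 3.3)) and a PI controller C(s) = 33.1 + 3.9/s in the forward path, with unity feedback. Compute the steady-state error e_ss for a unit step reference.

The open loop C(s)P(s) has a pole at the origin (type 1), so the static position error constant is infinite and e_ss = 1/(1+∞) = 0.

0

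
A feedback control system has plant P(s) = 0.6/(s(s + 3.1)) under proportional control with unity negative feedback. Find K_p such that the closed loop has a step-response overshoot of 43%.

K_p = 59.5

From %OS = 100·exp(−πζ/√(1−ζ²)) = 43%, ζ = −ln(0.43)/√(π²+ln²(0.43)) = 0.2594.
Characteristic equation s² + 3.1s + 0.6K_p = 0 gives ζ = 3.1/(2√(0.6K_p)).
Setting ζ = 0.2594: √(0.6K_p) = 3.1/(2·0.2594) = 5.974, so K_p = 35.69/0.6 = 59.5.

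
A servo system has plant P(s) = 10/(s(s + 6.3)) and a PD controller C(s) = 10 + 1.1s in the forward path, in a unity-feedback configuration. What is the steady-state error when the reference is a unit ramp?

0.063

The loop has one pole at the origin (type 1). Velocity error constant K_v = lim_{s→0} s·C(s)P(s) = 10·10/6.3 = 15.87.
Steady-state error to a unit ramp: e_ss = 1/K_v = 0.063.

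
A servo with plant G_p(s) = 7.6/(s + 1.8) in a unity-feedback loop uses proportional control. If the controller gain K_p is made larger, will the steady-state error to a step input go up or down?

The position error constant K_pos = K_p·G_p(0) grows with K_p, and e_ss = 1/(1+K_pos) falls.

decrease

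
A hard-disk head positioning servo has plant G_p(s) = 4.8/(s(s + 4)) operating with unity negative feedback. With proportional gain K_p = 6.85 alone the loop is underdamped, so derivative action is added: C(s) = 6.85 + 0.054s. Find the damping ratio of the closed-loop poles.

Forward path: (6.85 + 0.054s)·4.8/(s(s+4)). The closed-loop characteristic equation is s² + (4 + 4.8·0.054)s + 4.8·6.85 = 0.
That is s² + 4.259s + 32.88 = 0, so ω_n = 5.734 rad/s and ζ = 4.259/(2·5.734) = 0.3714.

ζ = 0.371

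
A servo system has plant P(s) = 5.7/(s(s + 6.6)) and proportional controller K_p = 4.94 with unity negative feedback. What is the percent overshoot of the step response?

8.25%

Closed-loop characteristic equation: s² + 6.6s + 28.16 = 0, so ω_n = 5.306 rad/s and ζ = 6.6/(2·5.306) = 0.6219.
%OS = 100·exp(−πζ/√(1−ζ²)) = 100·exp(−π·0.6219/√0.6133) = 8.25%.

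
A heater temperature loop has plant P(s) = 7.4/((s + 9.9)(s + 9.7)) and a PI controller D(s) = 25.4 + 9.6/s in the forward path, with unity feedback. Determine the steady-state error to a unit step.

The open loop D(s)P(s) has a pole at the origin (type 1), so the static position error constant is infinite and e_ss = 1/(1+∞) = 0.

0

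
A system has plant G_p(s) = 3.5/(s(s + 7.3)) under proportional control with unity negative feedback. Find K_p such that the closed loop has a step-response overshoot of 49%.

From %OS = 100·exp(−πζ/√(1−ζ²)) = 49%, ζ = −ln(0.49)/√(π²+ln²(0.49)) = 0.2214.
Characteristic equation s² + 7.3s + 3.5K_p = 0 gives ζ = 7.3/(2√(3.5K_p)).
Setting ζ = 0.2214: √(3.5K_p) = 7.3/(2·0.2214) = 16.48, so K_p = 271.7/3.5 = 77.6.

K_p = 77.6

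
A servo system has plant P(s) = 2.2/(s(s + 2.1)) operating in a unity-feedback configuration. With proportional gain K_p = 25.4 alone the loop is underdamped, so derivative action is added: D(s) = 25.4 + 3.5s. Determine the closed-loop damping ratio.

ζ = 0.655

Forward path: (25.4 + 3.5s)·2.2/(s(s+2.1)). The closed-loop characteristic equation is s² + (2.1 + 2.2·3.5)s + 2.2·25.4 = 0.
That is s² + 9.8s + 55.88 = 0, so ω_n = 7.475 rad/s and ζ = 9.8/(2·7.475) = 0.6555.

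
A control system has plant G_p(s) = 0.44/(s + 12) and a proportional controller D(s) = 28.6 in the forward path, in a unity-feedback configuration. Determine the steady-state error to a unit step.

0.488

The loop is type 0. Static position error constant K_pos = D(0)·G_p(0) = 28.6·0.03667 = 1.049.
Steady-state error to a unit step: e_ss = 1/(1+K_pos) = 1/2.049 = 0.488.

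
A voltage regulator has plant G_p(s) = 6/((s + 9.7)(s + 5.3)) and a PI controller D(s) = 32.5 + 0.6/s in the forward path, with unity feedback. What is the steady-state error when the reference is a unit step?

The open loop D(s)G_p(s) has a pole at the origin (type 1), so the static position error constant is infinite and e_ss = 1/(1+∞) = 0.

0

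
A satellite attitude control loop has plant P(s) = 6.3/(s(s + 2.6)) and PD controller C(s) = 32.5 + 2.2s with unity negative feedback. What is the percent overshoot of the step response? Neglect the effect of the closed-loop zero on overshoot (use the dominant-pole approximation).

Forward path: (32.5 + 2.2s)·6.3/(s(s+2.6)). The closed-loop characteristic equation is s² + (2.6 + 6.3·2.2)s + 6.3·32.5 = 0.
That is s² + 16.46s + 204.8 = 0, so ω_n = 14.31 rad/s and ζ = 16.46/(2·14.31) = 0.5752.
%OS = 100·exp(−πζ/√(1−ζ²)) = 11%.

11%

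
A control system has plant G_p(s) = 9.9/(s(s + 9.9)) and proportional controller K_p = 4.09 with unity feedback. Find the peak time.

T_p = 0.786 s

From 1 + K_pG_p(s) = 0: s² + 9.9s + 40.49 = 0 ⇒ ω_n = 6.363, ζ = 0.7779.
Damped frequency ω_d = ω_n√(1−ζ²) = 3.999 rad/s, so peak time T_p = π/ω_d = 0.786 s.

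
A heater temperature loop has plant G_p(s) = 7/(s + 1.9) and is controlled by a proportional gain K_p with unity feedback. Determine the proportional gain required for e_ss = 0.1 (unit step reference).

K_p = 2.44

Steady-state error for a unit step on this type-0 loop is 1/(1 + K_p·G_p(0)).
G_p(0) = 3.684. Require 1/(1 + K_p·3.684) = 0.1, so 1 + 3.684·K_p = 10.
K_p = (10 − 1)/3.684 = 2.44.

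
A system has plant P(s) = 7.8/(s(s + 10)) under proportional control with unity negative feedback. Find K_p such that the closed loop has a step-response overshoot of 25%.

From %OS = 100·exp(−πζ/√(1−ζ²)) = 25%, ζ = −ln(0.25)/√(π²+ln²(0.25)) = 0.4037.
Characteristic equation s² + 10s + 7.8K_p = 0 gives ζ = 10/(2√(7.8K_p)).
Setting ζ = 0.4037: √(7.8K_p) = 10/(2·0.4037) = 12.39, so K_p = 153.4/7.8 = 19.7.

K_p = 19.7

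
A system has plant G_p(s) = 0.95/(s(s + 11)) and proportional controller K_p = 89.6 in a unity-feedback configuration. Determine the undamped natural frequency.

ω_n = 9.23 rad/s

The closed-loop denominator is s(s+11) + 89.6·0.95 = s² + 11s + 85.12.
So ω_n² = 85.12 ⇒ ω_n = 9.226 rad/s, and ζ = 11/(2ω_n) = 0.596.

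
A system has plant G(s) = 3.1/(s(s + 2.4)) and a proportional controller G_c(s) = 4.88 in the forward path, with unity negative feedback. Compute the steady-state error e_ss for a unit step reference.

The open loop G_c(s)G(s) has a pole at the origin (type 1), so the static position error constant is infinite and e_ss = 1/(1+∞) = 0.

0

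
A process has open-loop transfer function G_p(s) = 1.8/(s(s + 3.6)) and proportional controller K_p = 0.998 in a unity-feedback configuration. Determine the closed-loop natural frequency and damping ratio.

With unity feedback the closed-loop characteristic equation is s² + 3.6s + 0.998·1.8 = s² + 3.6s + 1.796 = 0.
So ω_n² = 1.796 ⇒ ω_n = 1.34 rad/s, and ζ = 3.6/(2ω_n) = 1.34.

ω_n = 1.34 rad/s, ζ = 1.34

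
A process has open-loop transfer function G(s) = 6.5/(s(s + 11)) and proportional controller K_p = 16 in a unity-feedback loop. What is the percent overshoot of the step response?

From 1 + K_pG(s) = 0: s² + 11s + 104 = 0 ⇒ ω_n = 10.2, ζ = 0.5393.
%OS = 100·exp(−πζ/√(1−ζ²)) = 100·exp(−π·0.5393/√0.7091) = 13.4%.

13.4%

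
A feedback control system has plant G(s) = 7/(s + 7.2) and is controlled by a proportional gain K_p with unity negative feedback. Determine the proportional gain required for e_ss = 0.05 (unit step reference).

K_p = 19.5

The loop is type 0, so e_ss(step) = 1/(1 + K_pos) with K_pos = K_p·G(0).
G(0) = 0.9722. Require 1/(1 + K_p·0.9722) = 0.05, so 1 + 0.9722·K_p = 20.
K_p = (20 − 1)/0.9722 = 19.5.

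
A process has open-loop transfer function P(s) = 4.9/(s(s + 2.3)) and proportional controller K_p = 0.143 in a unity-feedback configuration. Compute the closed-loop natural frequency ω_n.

1 + K_p·P(s) = 0 gives s² + 2.3s + 0.7007 = 0.
So ω_n² = 0.7007 ⇒ ω_n = 0.8371 rad/s, and ζ = 2.3/(2ω_n) = 1.37.

ω_n = 0.837 rad/s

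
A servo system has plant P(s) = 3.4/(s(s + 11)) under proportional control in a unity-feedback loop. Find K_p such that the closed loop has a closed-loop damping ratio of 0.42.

K_p = 50.4

Closed-loop characteristic equation: s² + 11s + K_p·3.4 = 0.
So ω_n = √(3.4K_p) and 2ζω_n = 11, giving ζ = 11/(2√(3.4K_p)).
Setting ζ = 0.42: √(3.4K_p) = 11/(2·0.42) = 13.1, so K_p = 171.5/3.4 = 50.4.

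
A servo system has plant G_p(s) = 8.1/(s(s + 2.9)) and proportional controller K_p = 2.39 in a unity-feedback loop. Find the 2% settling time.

Closed-loop characteristic equation: s² + 2.9s + 19.36 = 0, so ω_n = 4.4 rad/s and ζ = 2.9/(2·4.4) = 0.3296.
2% settling time T_s ≈ 4/(ζω_n) = 4/1.45 = 2.76 s.

T_s ≈ 2.76 s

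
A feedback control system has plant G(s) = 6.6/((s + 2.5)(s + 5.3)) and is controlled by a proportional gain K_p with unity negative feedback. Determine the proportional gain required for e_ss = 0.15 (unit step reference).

K_p = 11.4

The loop is type 0, so e_ss(step) = 1/(1 + K_pos) with K_pos = K_p·G(0).
G(0) = 0.4981. Require 1/(1 + K_p·0.4981) = 0.15, so 1 + 0.4981·K_p = 6.667.
K_p = (6.667 − 1)/0.4981 = 11.4.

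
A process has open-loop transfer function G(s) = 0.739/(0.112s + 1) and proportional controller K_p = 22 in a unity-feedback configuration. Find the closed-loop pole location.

s = -154.1

Closed loop: T(s) = K_p·G/(1+K_p·G) = 16.26/(0.112s + 1 + 16.26), with pole at s = −(1 + 16.26)/0.112 = −154.1.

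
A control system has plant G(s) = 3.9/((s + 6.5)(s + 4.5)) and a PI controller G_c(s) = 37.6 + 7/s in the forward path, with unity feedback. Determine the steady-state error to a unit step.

The open loop G_c(s)G(s) has a pole at the origin (type 1), so the static position error constant is infinite and e_ss = 1/(1+∞) = 0.

0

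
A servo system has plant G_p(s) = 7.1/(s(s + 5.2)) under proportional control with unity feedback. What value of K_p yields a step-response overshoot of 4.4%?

From %OS = 100·exp(−πζ/√(1−ζ²)) = 4.4%, ζ = −ln(0.044)/√(π²+ln²(0.044)) = 0.7051.
Characteristic equation s² + 5.2s + 7.1K_p = 0 gives ζ = 5.2/(2√(7.1K_p)).
Setting ζ = 0.7051: √(7.1K_p) = 5.2/(2·0.7051) = 3.688, so K_p = 13.6/7.1 = 1.92.

K_p = 1.92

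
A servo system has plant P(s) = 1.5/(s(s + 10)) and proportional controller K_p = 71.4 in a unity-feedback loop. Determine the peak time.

T_p = 0.347 s

The closed-loop denominator s² + 10s + 107.1 gives ω_n = √107.1 = 10.35 and ζ = 10/(2ω_n) = 0.4831.
Damped frequency ω_d = ω_n√(1−ζ²) = 9.061 rad/s, so peak time T_p = π/ω_d = 0.347 s.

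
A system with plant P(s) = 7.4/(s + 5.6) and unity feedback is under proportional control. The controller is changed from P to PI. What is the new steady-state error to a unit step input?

Adding integral action puts a pole at s = 0 in the forward path, raising the system type to 1; a type-1 loop has zero steady-state error to a step.

0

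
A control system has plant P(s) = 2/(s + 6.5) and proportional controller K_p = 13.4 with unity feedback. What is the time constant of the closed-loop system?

τ = 0.03 s

Closed-loop transfer function: T(s) = K_p·P(s)/(1 + K_p·P(s)) = 26.8/(s + 6.5 + 26.8) = 26.8/(s + 33.3).
Time constant τ = 1/33.3 = 0.03 s.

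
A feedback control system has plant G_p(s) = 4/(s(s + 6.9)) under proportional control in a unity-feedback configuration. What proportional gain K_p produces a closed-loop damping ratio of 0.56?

Closed-loop characteristic equation: s² + 6.9s + K_p·4 = 0.
So ω_n = √(4K_p) and 2ζω_n = 6.9, giving ζ = 6.9/(2√(4K_p)).
Setting ζ = 0.56: √(4K_p) = 6.9/(2·0.56) = 6.161, so K_p = 37.95/4 = 9.49.

K_p = 9.49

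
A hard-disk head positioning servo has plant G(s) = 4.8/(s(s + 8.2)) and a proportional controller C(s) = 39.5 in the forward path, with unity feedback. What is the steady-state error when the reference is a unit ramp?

0.0432

The loop has one pole at the origin (type 1). Velocity error constant K_v = lim_{s→0} s·C(s)G(s) = 39.5·4.8/8.2 = 23.12.
Steady-state error to a unit ramp: e_ss = 1/K_v = 0.0432.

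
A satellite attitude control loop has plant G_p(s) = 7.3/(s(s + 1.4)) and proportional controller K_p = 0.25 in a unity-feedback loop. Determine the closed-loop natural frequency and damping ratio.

With unity feedback the closed-loop characteristic equation is s² + 1.4s + 0.25·7.3 = s² + 1.4s + 1.825 = 0.
Matching s² + 2ζω_n s + ω_n²: ω_n = √1.825 = 1.351 rad/s and 2ζω_n = 1.4, so ζ = 1.4/(2·1.351) = 0.518.

ω_n = 1.35 rad/s, ζ = 0.518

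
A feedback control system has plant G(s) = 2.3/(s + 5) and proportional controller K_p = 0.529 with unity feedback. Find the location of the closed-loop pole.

s = -6.217

Closed-loop transfer function: T(s) = K_p·G(s)/(1 + K_p·G(s)) = 1.217/(s + 5 + 1.217) = 1.217/(s + 6.217).
The closed-loop pole is at s = −6.217.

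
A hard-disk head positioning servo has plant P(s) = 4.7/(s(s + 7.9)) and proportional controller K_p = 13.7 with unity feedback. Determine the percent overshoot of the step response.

Closed-loop characteristic equation: s² + 7.9s + 64.39 = 0, so ω_n = 8.024 rad/s and ζ = 7.9/(2·8.024) = 0.4923.
%OS = 100·exp(−πζ/√(1−ζ²)) = 100·exp(−π·0.4923/√0.7577) = 16.9%.

16.9%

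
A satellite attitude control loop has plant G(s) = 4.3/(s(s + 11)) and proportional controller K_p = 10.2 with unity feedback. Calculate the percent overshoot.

Closed-loop characteristic equation: s² + 11s + 43.86 = 0, so ω_n = 6.623 rad/s and ζ = 11/(2·6.623) = 0.8305.
%OS = 100·exp(−πζ/√(1−ζ²)) = 100·exp(−π·0.8305/√0.3103) = 0.925%.

0.925%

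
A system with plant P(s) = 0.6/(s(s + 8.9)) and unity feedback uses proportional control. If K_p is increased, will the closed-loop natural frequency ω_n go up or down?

ω_n = √(0.6·K_p), which grows with K_p.

increase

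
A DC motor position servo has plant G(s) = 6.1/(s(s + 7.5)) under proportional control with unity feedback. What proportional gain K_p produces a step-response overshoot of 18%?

K_p = 10

From %OS = 100·exp(−πζ/√(1−ζ²)) = 18%, ζ = −ln(0.18)/√(π²+ln²(0.18)) = 0.4791.
Characteristic equation s² + 7.5s + 6.1K_p = 0 gives ζ = 7.5/(2√(6.1K_p)).
Setting ζ = 0.4791: √(6.1K_p) = 7.5/(2·0.4791) = 7.827, so K_p = 61.26/6.1 = 10.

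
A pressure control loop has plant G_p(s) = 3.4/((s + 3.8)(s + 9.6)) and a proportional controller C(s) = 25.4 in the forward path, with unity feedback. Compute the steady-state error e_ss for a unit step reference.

The loop is type 0. Static position error constant K_pos = C(0)·G_p(0) = 25.4·0.0932 = 2.367.
Steady-state error to a unit step: e_ss = 1/(1+K_pos) = 1/3.367 = 0.297.

0.297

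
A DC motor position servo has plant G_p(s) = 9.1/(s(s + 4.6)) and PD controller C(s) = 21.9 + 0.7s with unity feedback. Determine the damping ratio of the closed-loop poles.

Forward path: (21.9 + 0.7s)·9.1/(s(s+4.6)). The closed-loop characteristic equation is s² + (4.6 + 9.1·0.7)s + 9.1·21.9 = 0.
That is s² + 10.97s + 199.3 = 0, so ω_n = 14.12 rad/s and ζ = 10.97/(2·14.12) = 0.3885.

ζ = 0.389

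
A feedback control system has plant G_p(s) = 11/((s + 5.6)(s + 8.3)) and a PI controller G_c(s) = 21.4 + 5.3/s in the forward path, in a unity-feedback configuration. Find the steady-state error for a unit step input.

0

The open loop G_c(s)G_p(s) has a pole at the origin (type 1), so the static position error constant is infinite and e_ss = 1/(1+∞) = 0.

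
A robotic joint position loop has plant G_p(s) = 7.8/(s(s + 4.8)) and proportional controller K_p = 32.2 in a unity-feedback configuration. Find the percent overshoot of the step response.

61.8%

From 1 + K_pG_p(s) = 0: s² + 4.8s + 251.2 = 0 ⇒ ω_n = 15.85, ζ = 0.1514.
%OS = 100·exp(−πζ/√(1−ζ²)) = 100·exp(−π·0.1514/√0.9771) = 61.8%.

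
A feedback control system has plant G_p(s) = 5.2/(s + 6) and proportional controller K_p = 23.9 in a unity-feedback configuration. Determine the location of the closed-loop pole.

s = -130.3

Closed-loop transfer function: T(s) = K_p·G_p(s)/(1 + K_p·G_p(s)) = 124.3/(s + 6 + 124.3) = 124.3/(s + 130.3).
The closed-loop pole is at s = −130.3.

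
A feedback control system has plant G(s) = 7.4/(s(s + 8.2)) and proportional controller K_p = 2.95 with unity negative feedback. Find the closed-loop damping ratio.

1 + K_p·G(s) = 0 gives s² + 8.2s + 21.83 = 0.
Matching s² + 2ζω_n s + ω_n²: ω_n = √21.83 = 4.672 rad/s and 2ζω_n = 8.2, so ζ = 8.2/(2·4.672) = 0.878.

ζ = 0.878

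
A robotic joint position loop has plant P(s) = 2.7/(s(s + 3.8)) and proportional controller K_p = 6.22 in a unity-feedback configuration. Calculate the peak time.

T_p = 0.865 s

From 1 + K_pP(s) = 0: s² + 3.8s + 16.79 = 0 ⇒ ω_n = 4.098, ζ = 0.4636.
Damped frequency ω_d = ω_n√(1−ζ²) = 3.631 rad/s, so peak time T_p = π/ω_d = 0.865 s.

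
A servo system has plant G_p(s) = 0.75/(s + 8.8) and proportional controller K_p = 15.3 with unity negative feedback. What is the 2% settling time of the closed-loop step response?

T_s ≈ 0.197 s

Closed-loop transfer function: T(s) = K_p·G_p(s)/(1 + K_p·G_p(s)) = 11.48/(s + 8.8 + 11.48) = 11.48/(s + 20.28).
Time constant τ = 1/20.28 = 0.04932 s, so the 2% settling time is about 4τ = 0.197 s.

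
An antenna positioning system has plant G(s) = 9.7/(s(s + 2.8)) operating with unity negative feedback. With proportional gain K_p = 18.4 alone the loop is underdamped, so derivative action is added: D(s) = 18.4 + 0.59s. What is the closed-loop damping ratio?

ζ = 0.319

Forward path: (18.4 + 0.59s)·9.7/(s(s+2.8)). The closed-loop characteristic equation is s² + (2.8 + 9.7·0.59)s + 9.7·18.4 = 0.
That is s² + 8.523s + 178.5 = 0, so ω_n = 13.36 rad/s and ζ = 8.523/(2·13.36) = 0.319.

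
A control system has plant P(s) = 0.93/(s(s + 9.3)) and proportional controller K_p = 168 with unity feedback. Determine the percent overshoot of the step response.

28.4%

From 1 + K_pP(s) = 0: s² + 9.3s + 156.2 = 0 ⇒ ω_n = 12.5, ζ = 0.372.
%OS = 100·exp(−πζ/√(1−ζ²)) = 100·exp(−π·0.372/√0.8616) = 28.4%.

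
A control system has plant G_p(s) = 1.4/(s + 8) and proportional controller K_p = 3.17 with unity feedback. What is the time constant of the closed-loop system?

Closed-loop transfer function: T(s) = K_p·G_p(s)/(1 + K_p·G_p(s)) = 4.438/(s + 8 + 4.438) = 4.438/(s + 12.44).
Time constant τ = 1/12.44 = 0.0804 s.

τ = 0.0804 s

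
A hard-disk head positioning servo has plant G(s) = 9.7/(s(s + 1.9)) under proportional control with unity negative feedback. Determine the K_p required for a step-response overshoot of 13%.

K_p = 0.314

From %OS = 100·exp(−πζ/√(1−ζ²)) = 13%, ζ = −ln(0.13)/√(π²+ln²(0.13)) = 0.5446.
Characteristic equation s² + 1.9s + 9.7K_p = 0 gives ζ = 1.9/(2√(9.7K_p)).
Setting ζ = 0.5446: √(9.7K_p) = 1.9/(2·0.5446) = 1.744, so K_p = 3.042/9.7 = 0.314.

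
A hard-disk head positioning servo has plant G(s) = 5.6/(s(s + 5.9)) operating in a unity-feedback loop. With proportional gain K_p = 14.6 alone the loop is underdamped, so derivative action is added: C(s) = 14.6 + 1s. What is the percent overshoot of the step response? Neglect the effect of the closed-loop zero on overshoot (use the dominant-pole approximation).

7.51%

Forward path: (14.6 + 1s)·5.6/(s(s+5.9)). The closed-loop characteristic equation is s² + (5.9 + 5.6·1)s + 5.6·14.6 = 0.
That is s² + 11.5s + 81.76 = 0, so ω_n = 9.042 rad/s and ζ = 11.5/(2·9.042) = 0.6359.
%OS = 100·exp(−πζ/√(1−ζ²)) = 7.51%.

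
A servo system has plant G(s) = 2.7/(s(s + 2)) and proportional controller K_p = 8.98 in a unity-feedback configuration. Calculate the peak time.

The closed-loop denominator s² + 2s + 24.25 gives ω_n = √24.25 = 4.924 and ζ = 2/(2ω_n) = 0.2031.
Damped frequency ω_d = ω_n√(1−ζ²) = 4.821 rad/s, so peak time T_p = π/ω_d = 0.652 s.

T_p = 0.652 s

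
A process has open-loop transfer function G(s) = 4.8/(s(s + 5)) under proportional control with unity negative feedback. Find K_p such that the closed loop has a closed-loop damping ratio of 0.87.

K_p = 1.72

Closed-loop characteristic equation: s² + 5s + K_p·4.8 = 0.
So ω_n = √(4.8K_p) and 2ζω_n = 5, giving ζ = 5/(2√(4.8K_p)).
Setting ζ = 0.87: √(4.8K_p) = 5/(2·0.87) = 2.874, so K_p = 8.257/4.8 = 1.72.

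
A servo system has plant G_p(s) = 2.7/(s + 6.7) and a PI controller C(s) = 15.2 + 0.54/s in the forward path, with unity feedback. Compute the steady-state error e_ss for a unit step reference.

The open loop C(s)G_p(s) has a pole at the origin (type 1), so the static position error constant is infinite and e_ss = 1/(1+∞) = 0.

0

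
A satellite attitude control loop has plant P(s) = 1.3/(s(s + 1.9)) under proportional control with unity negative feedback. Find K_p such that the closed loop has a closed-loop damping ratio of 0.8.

Closed-loop characteristic equation: s² + 1.9s + K_p·1.3 = 0.
So ω_n = √(1.3K_p) and 2ζω_n = 1.9, giving ζ = 1.9/(2√(1.3K_p)).
Setting ζ = 0.8: √(1.3K_p) = 1.9/(2·0.8) = 1.187, so K_p = 1.41/1.3 = 1.08.

K_p = 1.08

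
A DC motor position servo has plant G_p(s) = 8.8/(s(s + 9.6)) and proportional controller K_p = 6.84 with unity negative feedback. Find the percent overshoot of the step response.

8.42%

Closed-loop characteristic equation: s² + 9.6s + 60.19 = 0, so ω_n = 7.758 rad/s and ζ = 9.6/(2·7.758) = 0.6187.
%OS = 100·exp(−πζ/√(1−ζ²)) = 100·exp(−π·0.6187/√0.6172) = 8.42%.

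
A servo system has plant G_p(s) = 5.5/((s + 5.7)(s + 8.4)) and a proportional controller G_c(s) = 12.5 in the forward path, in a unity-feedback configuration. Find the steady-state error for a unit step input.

The loop is type 0. Static position error constant K_pos = G_c(0)·G_p(0) = 12.5·0.1149 = 1.436.
Steady-state error to a unit step: e_ss = 1/(1+K_pos) = 1/2.436 = 0.411.

0.411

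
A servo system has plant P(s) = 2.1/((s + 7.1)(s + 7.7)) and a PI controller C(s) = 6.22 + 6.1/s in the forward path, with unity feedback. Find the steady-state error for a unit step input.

0

The open loop C(s)P(s) has a pole at the origin (type 1), so the static position error constant is infinite and e_ss = 1/(1+∞) = 0.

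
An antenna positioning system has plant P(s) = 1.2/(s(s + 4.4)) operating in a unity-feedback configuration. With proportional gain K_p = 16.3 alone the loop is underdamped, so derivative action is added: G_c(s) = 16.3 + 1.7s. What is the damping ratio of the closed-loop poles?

ζ = 0.728

Forward path: (16.3 + 1.7s)·1.2/(s(s+4.4)). The closed-loop characteristic equation is s² + (4.4 + 1.2·1.7)s + 1.2·16.3 = 0.
That is s² + 6.44s + 19.56 = 0, so ω_n = 4.423 rad/s and ζ = 6.44/(2·4.423) = 0.7281.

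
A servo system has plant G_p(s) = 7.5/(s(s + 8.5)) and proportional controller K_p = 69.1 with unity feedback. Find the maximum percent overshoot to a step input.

55%

The closed-loop denominator s² + 8.5s + 518.2 gives ω_n = √518.2 = 22.77 and ζ = 8.5/(2ω_n) = 0.1867.
%OS = 100·exp(−πζ/√(1−ζ²)) = 100·exp(−π·0.1867/√0.9651) = 55%.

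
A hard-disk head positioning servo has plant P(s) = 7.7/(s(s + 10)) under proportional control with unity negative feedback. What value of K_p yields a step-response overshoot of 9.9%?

From %OS = 100·exp(−πζ/√(1−ζ²)) = 9.9%, ζ = −ln(0.099)/√(π²+ln²(0.099)) = 0.5928.
Characteristic equation s² + 10s + 7.7K_p = 0 gives ζ = 10/(2√(7.7K_p)).
Setting ζ = 0.5928: √(7.7K_p) = 10/(2·0.5928) = 8.434, so K_p = 71.13/7.7 = 9.24.

K_p = 9.24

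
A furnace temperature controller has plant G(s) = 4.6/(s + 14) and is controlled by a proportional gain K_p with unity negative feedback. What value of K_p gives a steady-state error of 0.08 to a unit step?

K_p = 35

Steady-state error for a unit step on this type-0 loop is 1/(1 + K_p·G(0)).
G(0) = 0.3286. Require 1/(1 + K_p·0.3286) = 0.08, so 1 + 0.3286·K_p = 12.5.
K_p = (12.5 − 1)/0.3286 = 35.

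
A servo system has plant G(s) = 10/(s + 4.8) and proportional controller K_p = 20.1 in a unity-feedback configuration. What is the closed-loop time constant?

τ = 0.00486 s

Closed-loop transfer function: T(s) = K_p·G(s)/(1 + K_p·G(s)) = 201/(s + 4.8 + 201) = 201/(s + 205.8).
Time constant τ = 1/205.8 = 0.00486 s.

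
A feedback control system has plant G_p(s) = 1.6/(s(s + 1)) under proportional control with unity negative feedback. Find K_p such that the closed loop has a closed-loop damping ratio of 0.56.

Closed-loop characteristic equation: s² + 1s + K_p·1.6 = 0.
So ω_n = √(1.6K_p) and 2ζω_n = 1, giving ζ = 1/(2√(1.6K_p)).
Setting ζ = 0.56: √(1.6K_p) = 1/(2·0.56) = 0.8929, so K_p = 0.7972/1.6 = 0.498.

K_p = 0.498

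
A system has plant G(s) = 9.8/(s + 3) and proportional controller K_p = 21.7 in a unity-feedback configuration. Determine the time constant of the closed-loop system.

Closed-loop transfer function: T(s) = K_p·G(s)/(1 + K_p·G(s)) = 212.7/(s + 3 + 212.7) = 212.7/(s + 215.7).
Time constant τ = 1/215.7 = 0.00464 s.

τ = 0.00464 s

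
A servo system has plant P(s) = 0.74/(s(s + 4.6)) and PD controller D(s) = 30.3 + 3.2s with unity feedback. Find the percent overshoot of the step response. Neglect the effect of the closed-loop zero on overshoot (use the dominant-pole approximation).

3.29%

Forward path: (30.3 + 3.2s)·0.74/(s(s+4.6)). The closed-loop characteristic equation is s² + (4.6 + 0.74·3.2)s + 0.74·30.3 = 0.
That is s² + 6.968s + 22.42 = 0, so ω_n = 4.735 rad/s and ζ = 6.968/(2·4.735) = 0.7358.
%OS = 100·exp(−πζ/√(1−ζ²)) = 3.29%.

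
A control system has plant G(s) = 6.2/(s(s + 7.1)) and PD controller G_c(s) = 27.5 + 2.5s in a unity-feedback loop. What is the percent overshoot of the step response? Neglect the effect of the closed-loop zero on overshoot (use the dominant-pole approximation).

0.44%

Forward path: (27.5 + 2.5s)·6.2/(s(s+7.1)). The closed-loop characteristic equation is s² + (7.1 + 6.2·2.5)s + 6.2·27.5 = 0.
That is s² + 22.6s + 170.5 = 0, so ω_n = 13.06 rad/s and ζ = 22.6/(2·13.06) = 0.8654.
%OS = 100·exp(−πζ/√(1−ζ²)) = 0.44%.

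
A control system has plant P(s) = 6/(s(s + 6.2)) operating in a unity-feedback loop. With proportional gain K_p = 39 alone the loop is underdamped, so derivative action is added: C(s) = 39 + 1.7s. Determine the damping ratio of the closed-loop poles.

ζ = 0.536

Forward path: (39 + 1.7s)·6/(s(s+6.2)). The closed-loop characteristic equation is s² + (6.2 + 6·1.7)s + 6·39 = 0.
That is s² + 16.4s + 234 = 0, so ω_n = 15.3 rad/s and ζ = 16.4/(2·15.3) = 0.5361.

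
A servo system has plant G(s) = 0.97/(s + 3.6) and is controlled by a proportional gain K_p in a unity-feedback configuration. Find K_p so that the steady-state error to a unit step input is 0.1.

Steady-state error for a unit step on this type-0 loop is 1/(1 + K_p·G(0)).
G(0) = 0.2694. Require 1/(1 + K_p·0.2694) = 0.1, so 1 + 0.2694·K_p = 10.
K_p = (10 − 1)/0.2694 = 33.4.

K_p = 33.4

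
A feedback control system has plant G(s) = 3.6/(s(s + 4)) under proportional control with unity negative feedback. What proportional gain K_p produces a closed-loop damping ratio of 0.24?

K_p = 19.3

Closed-loop characteristic equation: s² + 4s + K_p·3.6 = 0.
So ω_n = √(3.6K_p) and 2ζω_n = 4, giving ζ = 4/(2√(3.6K_p)).
Setting ζ = 0.24: √(3.6K_p) = 4/(2·0.24) = 8.333, so K_p = 69.44/3.6 = 19.3.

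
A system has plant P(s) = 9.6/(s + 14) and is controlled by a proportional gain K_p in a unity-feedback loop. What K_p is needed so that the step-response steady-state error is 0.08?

K_p = 16.8

For a type-0 loop with proportional control, e_ss = 1/(1 + K_p·P(0)).
P(0) = 0.6857. Require 1/(1 + K_p·0.6857) = 0.08, so 1 + 0.6857·K_p = 12.5.
K_p = (12.5 − 1)/0.6857 = 16.8.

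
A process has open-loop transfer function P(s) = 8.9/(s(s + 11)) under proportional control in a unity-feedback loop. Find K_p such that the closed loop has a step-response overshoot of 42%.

K_p = 48

From %OS = 100·exp(−πζ/√(1−ζ²)) = 42%, ζ = −ln(0.42)/√(π²+ln²(0.42)) = 0.2662.
Characteristic equation s² + 11s + 8.9K_p = 0 gives ζ = 11/(2√(8.9K_p)).
Setting ζ = 0.2662: √(8.9K_p) = 11/(2·0.2662) = 20.66, so K_p = 427/8.9 = 48.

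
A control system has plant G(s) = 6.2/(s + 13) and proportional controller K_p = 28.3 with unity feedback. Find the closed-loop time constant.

Closed-loop transfer function: T(s) = K_p·G(s)/(1 + K_p·G(s)) = 175.5/(s + 13 + 175.5) = 175.5/(s + 188.5).
Time constant τ = 1/188.5 = 0.00531 s.

τ = 0.00531 s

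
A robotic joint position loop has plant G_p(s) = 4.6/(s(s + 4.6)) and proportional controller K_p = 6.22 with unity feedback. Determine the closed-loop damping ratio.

With unity feedback the closed-loop characteristic equation is s² + 4.6s + 6.22·4.6 = s² + 4.6s + 28.61 = 0.
So ω_n² = 28.61 ⇒ ω_n = 5.349 rad/s, and ζ = 4.6/(2ω_n) = 0.43.

ζ = 0.43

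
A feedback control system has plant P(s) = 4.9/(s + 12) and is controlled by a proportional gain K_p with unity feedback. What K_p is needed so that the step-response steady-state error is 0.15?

For a type-0 loop with proportional control, e_ss = 1/(1 + K_p·P(0)).
P(0) = 0.4083. Require 1/(1 + K_p·0.4083) = 0.15, so 1 + 0.4083·K_p = 6.667.
K_p = (6.667 − 1)/0.4083 = 13.9.

K_p = 13.9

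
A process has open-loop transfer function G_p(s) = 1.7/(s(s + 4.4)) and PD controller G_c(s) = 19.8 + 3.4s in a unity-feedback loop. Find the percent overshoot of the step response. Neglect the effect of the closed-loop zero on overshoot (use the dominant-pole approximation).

Forward path: (19.8 + 3.4s)·1.7/(s(s+4.4)). The closed-loop characteristic equation is s² + (4.4 + 1.7·3.4)s + 1.7·19.8 = 0.
That is s² + 10.18s + 33.66 = 0, so ω_n = 5.802 rad/s and ζ = 10.18/(2·5.802) = 0.8773.
%OS = 100·exp(−πζ/√(1−ζ²)) = 0.32%.

0.32%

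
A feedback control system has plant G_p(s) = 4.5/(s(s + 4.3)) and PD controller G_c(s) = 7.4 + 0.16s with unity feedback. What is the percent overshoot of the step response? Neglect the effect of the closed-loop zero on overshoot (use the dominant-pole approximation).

Forward path: (7.4 + 0.16s)·4.5/(s(s+4.3)). The closed-loop characteristic equation is s² + (4.3 + 4.5·0.16)s + 4.5·7.4 = 0.
That is s² + 5.02s + 33.3 = 0, so ω_n = 5.771 rad/s and ζ = 5.02/(2·5.771) = 0.435.
%OS = 100·exp(−πζ/√(1−ζ²)) = 21.9%.

21.9%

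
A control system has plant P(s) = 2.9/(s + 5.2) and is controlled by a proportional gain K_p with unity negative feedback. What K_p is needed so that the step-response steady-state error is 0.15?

The loop is type 0, so e_ss(step) = 1/(1 + K_pos) with K_pos = K_p·P(0).
P(0) = 0.5577. Require 1/(1 + K_p·0.5577) = 0.15, so 1 + 0.5577·K_p = 6.667.
K_p = (6.667 − 1)/0.5577 = 10.2.

K_p = 10.2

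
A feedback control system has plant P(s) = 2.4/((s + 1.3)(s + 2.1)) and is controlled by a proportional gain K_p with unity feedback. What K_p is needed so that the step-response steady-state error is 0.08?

For a type-0 loop with proportional control, e_ss = 1/(1 + K_p·P(0)).
P(0) = 0.8791. Require 1/(1 + K_p·0.8791) = 0.08, so 1 + 0.8791·K_p = 12.5.
K_p = (12.5 − 1)/0.8791 = 13.1.

K_p = 13.1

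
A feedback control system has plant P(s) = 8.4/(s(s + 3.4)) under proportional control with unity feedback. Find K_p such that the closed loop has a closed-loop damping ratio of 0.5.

K_p = 1.38

Closed-loop characteristic equation: s² + 3.4s + K_p·8.4 = 0.
So ω_n = √(8.4K_p) and 2ζω_n = 3.4, giving ζ = 3.4/(2√(8.4K_p)).
Setting ζ = 0.5: √(8.4K_p) = 3.4/(2·0.5) = 3.4, so K_p = 11.56/8.4 = 1.38.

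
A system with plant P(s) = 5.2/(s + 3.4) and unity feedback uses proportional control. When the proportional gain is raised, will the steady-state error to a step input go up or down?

e_ss = 1/(1 + K_p·P(0)); a larger K_p raises the denominator, so e_ss decreases.

decrease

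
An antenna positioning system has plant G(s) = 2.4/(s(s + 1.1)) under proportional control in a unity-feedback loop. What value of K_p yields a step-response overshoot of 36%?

From %OS = 100·exp(−πζ/√(1−ζ²)) = 36%, ζ = −ln(0.36)/√(π²+ln²(0.36)) = 0.3093.
Characteristic equation s² + 1.1s + 2.4K_p = 0 gives ζ = 1.1/(2√(2.4K_p)).
Setting ζ = 0.3093: √(2.4K_p) = 1.1/(2·0.3093) = 1.778, so K_p = 3.163/2.4 = 1.32.

K_p = 1.32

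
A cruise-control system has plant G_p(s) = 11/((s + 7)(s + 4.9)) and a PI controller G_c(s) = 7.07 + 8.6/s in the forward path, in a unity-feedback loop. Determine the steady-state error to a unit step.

The open loop G_c(s)G_p(s) has a pole at the origin (type 1), so the static position error constant is infinite and e_ss = 1/(1+∞) = 0.

0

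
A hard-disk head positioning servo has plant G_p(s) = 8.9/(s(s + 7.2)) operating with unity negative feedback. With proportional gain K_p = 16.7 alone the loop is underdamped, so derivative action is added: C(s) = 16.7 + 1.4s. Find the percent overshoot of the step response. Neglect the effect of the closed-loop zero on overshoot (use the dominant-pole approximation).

Forward path: (16.7 + 1.4s)·8.9/(s(s+7.2)). The closed-loop characteristic equation is s² + (7.2 + 8.9·1.4)s + 8.9·16.7 = 0.
That is s² + 19.66s + 148.6 = 0, so ω_n = 12.19 rad/s and ζ = 19.66/(2·12.19) = 0.8063.
%OS = 100·exp(−πζ/√(1−ζ²)) = 1.38%.

1.38%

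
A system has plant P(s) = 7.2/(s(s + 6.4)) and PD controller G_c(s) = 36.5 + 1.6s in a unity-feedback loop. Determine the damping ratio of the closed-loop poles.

Forward path: (36.5 + 1.6s)·7.2/(s(s+6.4)). The closed-loop characteristic equation is s² + (6.4 + 7.2·1.6)s + 7.2·36.5 = 0.
That is s² + 17.92s + 262.8 = 0, so ω_n = 16.21 rad/s and ζ = 17.92/(2·16.21) = 0.5527.

ζ = 0.553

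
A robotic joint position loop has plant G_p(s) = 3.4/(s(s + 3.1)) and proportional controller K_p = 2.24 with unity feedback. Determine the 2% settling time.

T_s ≈ 2.58 s

Closed-loop characteristic equation: s² + 3.1s + 7.616 = 0, so ω_n = 2.76 rad/s and ζ = 3.1/(2·2.76) = 0.5617.
2% settling time T_s ≈ 4/(ζω_n) = 4/1.55 = 2.58 s.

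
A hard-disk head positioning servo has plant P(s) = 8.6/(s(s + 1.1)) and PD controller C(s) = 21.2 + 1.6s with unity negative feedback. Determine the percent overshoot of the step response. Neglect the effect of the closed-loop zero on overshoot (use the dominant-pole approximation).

12.6%

Forward path: (21.2 + 1.6s)·8.6/(s(s+1.1)). The closed-loop characteristic equation is s² + (1.1 + 8.6·1.6)s + 8.6·21.2 = 0.
That is s² + 14.86s + 182.3 = 0, so ω_n = 13.5 rad/s and ζ = 14.86/(2·13.5) = 0.5503.
%OS = 100·exp(−πζ/√(1−ζ²)) = 12.6%.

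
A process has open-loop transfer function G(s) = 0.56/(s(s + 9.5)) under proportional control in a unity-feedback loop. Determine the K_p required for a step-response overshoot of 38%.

K_p = 465

From %OS = 100·exp(−πζ/√(1−ζ²)) = 38%, ζ = −ln(0.38)/√(π²+ln²(0.38)) = 0.2943.
Characteristic equation s² + 9.5s + 0.56K_p = 0 gives ζ = 9.5/(2√(0.56K_p)).
Setting ζ = 0.2943: √(0.56K_p) = 9.5/(2·0.2943) = 16.14, so K_p = 260.4/0.56 = 465.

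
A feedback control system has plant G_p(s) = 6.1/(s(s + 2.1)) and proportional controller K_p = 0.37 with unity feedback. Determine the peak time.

T_p = 2.92 s

From 1 + K_pG_p(s) = 0: s² + 2.1s + 2.257 = 0 ⇒ ω_n = 1.502, ζ = 0.6989.
Damped frequency ω_d = ω_n√(1−ζ²) = 1.074 rad/s, so peak time T_p = π/ω_d = 2.92 s.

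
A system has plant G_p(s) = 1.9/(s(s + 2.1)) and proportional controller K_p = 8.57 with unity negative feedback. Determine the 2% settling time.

T_s ≈ 3.81 s

The closed-loop denominator s² + 2.1s + 16.28 gives ω_n = √16.28 = 4.035 and ζ = 2.1/(2ω_n) = 0.2602.
2% settling time T_s ≈ 4/(ζω_n) = 4/1.05 = 3.81 s.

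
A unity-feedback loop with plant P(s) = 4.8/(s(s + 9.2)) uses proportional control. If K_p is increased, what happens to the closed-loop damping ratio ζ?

decrease

ζ = 9.2/(2√(4.8K_p)); increasing K_p raises the denominator, so ζ falls.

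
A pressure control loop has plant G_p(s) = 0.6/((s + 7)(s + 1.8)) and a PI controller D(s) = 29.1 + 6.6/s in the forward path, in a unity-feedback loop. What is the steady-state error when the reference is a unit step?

The open loop D(s)G_p(s) has a pole at the origin (type 1), so the static position error constant is infinite and e_ss = 1/(1+∞) = 0.

0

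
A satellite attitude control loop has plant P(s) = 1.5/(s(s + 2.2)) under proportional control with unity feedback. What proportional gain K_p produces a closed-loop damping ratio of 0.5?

K_p = 3.23

Closed-loop characteristic equation: s² + 2.2s + K_p·1.5 = 0.
So ω_n = √(1.5K_p) and 2ζω_n = 2.2, giving ζ = 2.2/(2√(1.5K_p)).
Setting ζ = 0.5: √(1.5K_p) = 2.2/(2·0.5) = 2.2, so K_p = 4.84/1.5 = 3.23.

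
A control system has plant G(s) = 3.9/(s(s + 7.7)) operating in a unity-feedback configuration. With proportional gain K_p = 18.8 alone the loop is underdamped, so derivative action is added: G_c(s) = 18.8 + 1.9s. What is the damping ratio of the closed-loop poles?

Forward path: (18.8 + 1.9s)·3.9/(s(s+7.7)). The closed-loop characteristic equation is s² + (7.7 + 3.9·1.9)s + 3.9·18.8 = 0.
That is s² + 15.11s + 73.32 = 0, so ω_n = 8.563 rad/s and ζ = 15.11/(2·8.563) = 0.8823.

ζ = 0.882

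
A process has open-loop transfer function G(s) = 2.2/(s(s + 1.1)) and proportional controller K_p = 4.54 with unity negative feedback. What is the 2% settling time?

The closed-loop denominator s² + 1.1s + 9.988 gives ω_n = √9.988 = 3.16 and ζ = 1.1/(2ω_n) = 0.174.
2% settling time T_s ≈ 4/(ζω_n) = 4/0.55 = 7.27 s.

T_s ≈ 7.27 s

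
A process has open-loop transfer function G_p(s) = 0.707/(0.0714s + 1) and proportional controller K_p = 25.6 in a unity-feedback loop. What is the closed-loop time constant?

τ = 0.00374 s

Closed loop: T(s) = K_p·G_p/(1+K_p·G_p) = 18.1/(0.0714s + 1 + 18.1), with pole at s = −(1 + 18.1)/0.0714 = −267.5.
Closed-loop time constant τ = 1/267.5 = 0.00374 s.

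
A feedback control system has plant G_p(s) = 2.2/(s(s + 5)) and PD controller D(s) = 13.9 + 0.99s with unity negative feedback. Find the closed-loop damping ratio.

Forward path: (13.9 + 0.99s)·2.2/(s(s+5)). The closed-loop characteristic equation is s² + (5 + 2.2·0.99)s + 2.2·13.9 = 0.
That is s² + 7.178s + 30.58 = 0, so ω_n = 5.53 rad/s and ζ = 7.178/(2·5.53) = 0.649.

ζ = 0.649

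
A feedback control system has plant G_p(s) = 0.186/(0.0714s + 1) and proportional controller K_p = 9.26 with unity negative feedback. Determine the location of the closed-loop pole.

Closed loop: T(s) = K_p·G_p/(1+K_p·G_p) = 1.722/(0.0714s + 1 + 1.722), with pole at s = −(1 + 1.722)/0.0714 = −38.13.

s = -38.13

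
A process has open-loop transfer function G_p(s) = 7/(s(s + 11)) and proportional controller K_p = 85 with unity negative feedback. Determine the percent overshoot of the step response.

The closed-loop denominator s² + 11s + 595 gives ω_n = √595 = 24.39 and ζ = 11/(2ω_n) = 0.2255.
%OS = 100·exp(−πζ/√(1−ζ²)) = 100·exp(−π·0.2255/√0.9492) = 48.3%.

48.3%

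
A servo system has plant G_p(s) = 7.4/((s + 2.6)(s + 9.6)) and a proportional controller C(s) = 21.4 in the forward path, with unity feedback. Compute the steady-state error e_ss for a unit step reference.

0.136

The loop is type 0. Static position error constant K_pos = C(0)·G_p(0) = 21.4·0.2965 = 6.345.
Steady-state error to a unit step: e_ss = 1/(1+K_pos) = 1/7.345 = 0.136.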